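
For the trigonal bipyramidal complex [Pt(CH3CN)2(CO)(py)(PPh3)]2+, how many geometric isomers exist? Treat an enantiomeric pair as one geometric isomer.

7

In a trigonal bipyramid the two axial positions differ from the three equatorial ones.
Placing the ligands in turn and identifying arrangements related by rotation or reflection leaves 7 distinct geometric isomers.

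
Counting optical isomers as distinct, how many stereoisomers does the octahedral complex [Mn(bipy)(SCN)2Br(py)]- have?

Each bipy is bidentate and must span two cis positions.
The distinct arrangements are (4 in all): SCN cis (3 arrangements, 2 chiral); SCN trans.
Of these, 2 lack any improper symmetry element and so occur as enantiomeric pairs, giving 4 + 2 = 6 stereoisomers in total.

6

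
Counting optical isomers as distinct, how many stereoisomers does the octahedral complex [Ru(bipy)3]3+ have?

2

Each bipy is bidentate and must span two cis positions.
Only one geometric arrangement is possible; it has no improper symmetry element, so it exists as a pair of enantiomers (2 stereoisomers).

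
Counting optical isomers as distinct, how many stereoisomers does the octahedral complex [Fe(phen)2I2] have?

3

In an octahedral complex each vertex has one trans partner and four cis neighbours.
Each phen is bidentate and must span two cis positions.
Systematic placement gives 2 geometric isomers: I trans; I cis (chiral).
One of these lacks any improper symmetry element and so occurs as an enantiomeric pair, giving 2 + 1 = 3 stereoisomers in total.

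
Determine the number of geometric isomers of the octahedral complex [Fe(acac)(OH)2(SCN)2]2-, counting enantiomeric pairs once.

In an octahedral complex each vertex has one trans partner and four cis neighbours.
Each acac is bidentate and must span two cis positions.
The distinct arrangements are (3 in all): OH trans, SCN cis; OH cis, SCN cis (chiral); OH cis, SCN trans.

3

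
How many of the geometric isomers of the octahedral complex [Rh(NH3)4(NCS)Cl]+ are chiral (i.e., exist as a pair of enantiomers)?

0

The six octahedral sites form three mutually perpendicular trans pairs.
There are 2 geometric isomers: NCS and Cl mutually trans; NCS and Cl mutually cis.
Each arrangement has an internal mirror plane or centre of symmetry, so none is chiral.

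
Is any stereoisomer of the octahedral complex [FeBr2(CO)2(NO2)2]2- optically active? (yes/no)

yes

An octahedron has six vertices in three trans pairs; every non-trans pair is cis.
Working through the distinct placements yields 5 geometric isomers: Br trans, CO trans, NO2 trans; Br trans, CO cis, NO2 cis; Br cis, CO cis, NO2 trans; Br cis, CO cis, NO2 cis (chiral); Br cis, CO trans, NO2 cis.
One of these lacks any improper symmetry element and so occurs as an enantiomeric pair, giving 5 + 1 = 6 stereoisomers in total.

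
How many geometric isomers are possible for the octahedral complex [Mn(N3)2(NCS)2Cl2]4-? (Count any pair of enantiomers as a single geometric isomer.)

5

The distinct arrangements are (5 in all): N3 trans, NCS trans, Cl trans; N3 cis, NCS cis, Cl trans; N3 cis, NCS trans, Cl cis; N3 cis, NCS cis, Cl cis (chiral); N3 trans, NCS cis, Cl cis.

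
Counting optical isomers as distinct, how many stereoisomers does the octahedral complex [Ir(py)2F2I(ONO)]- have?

In an octahedral complex each vertex has one trans partner and four cis neighbours.
Working through the distinct placements yields 6 geometric isomers: py trans, F trans; py cis, F trans; py trans, F cis; py cis, F cis (3 arrangements, 2 chiral).
Of these, 2 lack any improper symmetry element and so occur as enantiomeric pairs, giving 6 + 2 = 8 stereoisomers in total.

8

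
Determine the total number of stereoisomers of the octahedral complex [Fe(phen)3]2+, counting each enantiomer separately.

In an octahedral complex each vertex has one trans partner and four cis neighbours.
Each phen is bidentate and must span two cis positions.
Only one geometric arrangement is possible; it has no improper symmetry element, so it exists as a pair of enantiomers (2 stereoisomers).

2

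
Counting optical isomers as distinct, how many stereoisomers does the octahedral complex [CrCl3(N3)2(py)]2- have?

The six octahedral sites form three mutually perpendicular trans pairs.
There are 3 geometric isomers: Cl mer, N3 cis; Cl mer, N3 trans; Cl fac, N3 cis.
Each arrangement has an internal mirror plane or centre of symmetry, so none is chiral.

3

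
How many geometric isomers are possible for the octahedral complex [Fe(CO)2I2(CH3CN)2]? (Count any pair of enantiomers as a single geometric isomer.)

The six octahedral sites form three mutually perpendicular trans pairs.
Systematic placement gives 5 geometric isomers: CO trans, I trans, CH3CN trans; CO cis, I cis, CH3CN trans; CO cis, I trans, CH3CN cis; CO cis, I cis, CH3CN cis (chiral); CO trans, I cis, CH3CN cis.

5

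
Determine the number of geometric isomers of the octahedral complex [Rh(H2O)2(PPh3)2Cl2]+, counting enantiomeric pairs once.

The six octahedral sites form three mutually perpendicular trans pairs.
Systematic placement gives 5 geometric isomers: H2O trans, PPh3 trans, Cl trans; H2O cis, PPh3 cis, Cl trans; H2O cis, PPh3 trans, Cl cis; H2O cis, PPh3 cis, Cl cis (chiral); H2O trans, PPh3 cis, Cl cis.

5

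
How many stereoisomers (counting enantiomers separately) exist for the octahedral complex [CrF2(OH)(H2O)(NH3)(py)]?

15

The six octahedral sites form three mutually perpendicular trans pairs.
Placing the ligands in turn and identifying arrangements related by rotation or reflection leaves 9 distinct geometric isomers.
Of these, 6 lack any improper symmetry element and so occur as enantiomeric pairs, giving 9 + 6 = 15 stereoisomers in total.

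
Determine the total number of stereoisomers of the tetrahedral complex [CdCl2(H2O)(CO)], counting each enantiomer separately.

1

Only one geometric arrangement is possible.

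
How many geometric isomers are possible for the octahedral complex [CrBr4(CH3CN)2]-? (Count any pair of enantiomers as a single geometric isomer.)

2

An octahedron has six vertices in three trans pairs; every non-trans pair is cis.
Systematic placement gives 2 geometric isomers: CH3CN trans; CH3CN cis.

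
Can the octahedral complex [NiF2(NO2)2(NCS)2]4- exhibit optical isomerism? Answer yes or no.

yes

In an octahedral complex each vertex has one trans partner and four cis neighbours.
Working through the distinct placements yields 5 geometric isomers: F trans, NO2 trans, NCS trans; F trans, NO2 cis, NCS cis; F cis, NO2 trans, NCS cis; F cis, NO2 cis, NCS cis (chiral); F cis, NO2 cis, NCS trans.
One of these lacks any improper symmetry element and so occurs as an enantiomeric pair, giving 5 + 1 = 6 stereoisomers in total.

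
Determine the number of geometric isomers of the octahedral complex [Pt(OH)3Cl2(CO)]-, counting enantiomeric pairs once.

The six octahedral sites form three mutually perpendicular trans pairs.
Working through the distinct placements yields 3 geometric isomers: OH mer, Cl cis; OH mer, Cl trans; OH fac, Cl cis.

3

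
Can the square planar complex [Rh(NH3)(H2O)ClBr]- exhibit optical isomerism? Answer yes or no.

In a square planar complex each vertex has one trans partner and two cis neighbours.
Working through the distinct placements yields 3 geometric isomers: (Br/H2O trans, Cl/NH3 trans); (Br/NH3 trans, Cl/H2O trans); (Br/Cl trans, H2O/NH3 trans).
Each arrangement has an internal mirror plane or centre of symmetry, so none is chiral.

no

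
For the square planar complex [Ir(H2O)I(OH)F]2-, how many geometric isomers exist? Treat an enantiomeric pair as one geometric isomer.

In a square planar complex each vertex has one trans partner and two cis neighbours.
There are 3 geometric isomers: (F/I trans, H2O/OH trans); (F/OH trans, H2O/I trans); (F/H2O trans, I/OH trans).

3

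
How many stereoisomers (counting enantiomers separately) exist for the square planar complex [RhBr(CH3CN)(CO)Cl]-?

There are 3 geometric isomers: (Br/CO trans, CH3CN/Cl trans); (Br/Cl trans, CH3CN/CO trans); (Br/CH3CN trans, CO/Cl trans).
Each arrangement has an internal mirror plane or centre of symmetry, so none is chiral.

3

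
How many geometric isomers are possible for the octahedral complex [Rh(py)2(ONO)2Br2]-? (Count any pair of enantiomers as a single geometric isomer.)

The six octahedral sites form three mutually perpendicular trans pairs.
Working through the distinct placements yields 5 geometric isomers: py trans, ONO trans, Br trans; py cis, ONO cis, Br trans; py trans, ONO cis, Br cis; py cis, ONO cis, Br cis (chiral); py cis, ONO trans, Br cis.

5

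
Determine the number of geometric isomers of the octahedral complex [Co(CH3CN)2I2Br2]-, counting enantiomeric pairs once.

There are 5 geometric isomers: CH3CN trans, I trans, Br trans; CH3CN cis, I cis, Br trans; CH3CN cis, I trans, Br cis; CH3CN cis, I cis, Br cis (chiral); CH3CN trans, I cis, Br cis.

5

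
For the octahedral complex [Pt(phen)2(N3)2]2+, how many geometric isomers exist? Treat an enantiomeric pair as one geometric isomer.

In an octahedral complex each vertex has one trans partner and four cis neighbours.
Each phen is bidentate and must span two cis positions.
Systematic placement gives 2 geometric isomers: N3 trans; N3 cis (chiral).

2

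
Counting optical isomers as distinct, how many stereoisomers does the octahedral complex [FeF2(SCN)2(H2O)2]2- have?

In an octahedral complex each vertex has one trans partner and four cis neighbours.
Systematic placement gives 5 geometric isomers: F trans, SCN trans, H2O trans; F trans, SCN cis, H2O cis; F cis, SCN trans, H2O cis; F cis, SCN cis, H2O cis (chiral); F cis, SCN cis, H2O trans.
One of these lacks any improper symmetry element and so occurs as an enantiomeric pair, giving 5 + 1 = 6 stereoisomers in total.

6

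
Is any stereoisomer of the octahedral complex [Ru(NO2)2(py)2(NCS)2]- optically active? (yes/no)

yes

Working through the distinct placements yields 5 geometric isomers: NO2 trans, py trans, NCS trans; NO2 cis, py cis, NCS trans; NO2 cis, py trans, NCS cis; NO2 cis, py cis, NCS cis (chiral); NO2 trans, py cis, NCS cis.
One of these lacks any improper symmetry element and so occurs as an enantiomeric pair, giving 5 + 1 = 6 stereoisomers in total.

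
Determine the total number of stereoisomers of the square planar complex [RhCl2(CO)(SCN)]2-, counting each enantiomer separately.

2

A square has two trans pairs of vertices; adjacent vertices are cis.
Working through the distinct placements yields 2 geometric isomers: Cl cis; Cl trans.
Each arrangement has an internal mirror plane or centre of symmetry, so none is chiral.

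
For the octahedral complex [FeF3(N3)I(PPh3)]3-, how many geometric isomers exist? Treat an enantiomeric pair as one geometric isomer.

An octahedron has six vertices in three trans pairs; every non-trans pair is cis.
The distinct arrangements are (4 in all): F mer (3 arrangements); F fac (chiral).

4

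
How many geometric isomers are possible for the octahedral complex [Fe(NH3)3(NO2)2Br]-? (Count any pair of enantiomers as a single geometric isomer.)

3

An octahedron has six vertices in three trans pairs; every non-trans pair is cis.
Systematic placement gives 3 geometric isomers: NH3 mer, NO2 trans; NH3 fac, NO2 cis; NH3 mer, NO2 cis.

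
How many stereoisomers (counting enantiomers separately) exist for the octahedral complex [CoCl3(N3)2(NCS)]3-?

3

In an octahedral complex each vertex has one trans partner and four cis neighbours.
There are 3 geometric isomers: Cl mer, N3 cis; Cl mer, N3 trans; Cl fac, N3 cis.
Each arrangement has an internal mirror plane or centre of symmetry, so none is chiral.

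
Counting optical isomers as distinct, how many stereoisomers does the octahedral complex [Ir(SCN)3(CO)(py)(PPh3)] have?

The six octahedral sites form three mutually perpendicular trans pairs.
There are 4 geometric isomers: SCN mer (3 arrangements); SCN fac (chiral).
One of these lacks any improper symmetry element and so occurs as an enantiomeric pair, giving 4 + 1 = 5 stereoisomers in total.

5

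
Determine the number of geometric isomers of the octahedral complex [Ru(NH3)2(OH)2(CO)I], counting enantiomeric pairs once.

The six octahedral sites form three mutually perpendicular trans pairs.
Working through the distinct placements yields 6 geometric isomers: NH3 trans, OH trans; NH3 cis, OH cis (3 arrangements, 2 chiral); NH3 cis, OH trans; NH3 trans, OH cis.

6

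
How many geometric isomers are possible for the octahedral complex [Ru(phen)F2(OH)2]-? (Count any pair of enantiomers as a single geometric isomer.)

3

The six octahedral sites form three mutually perpendicular trans pairs.
Each phen is bidentate and must span two cis positions.
Systematic placement gives 3 geometric isomers: F trans, OH cis; F cis, OH cis (chiral); F cis, OH trans.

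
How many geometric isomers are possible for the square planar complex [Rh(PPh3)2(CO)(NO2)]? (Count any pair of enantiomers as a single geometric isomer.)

In a square planar complex each vertex has one trans partner and two cis neighbours.
Systematic placement gives 2 geometric isomers: PPh3 cis; PPh3 trans.

2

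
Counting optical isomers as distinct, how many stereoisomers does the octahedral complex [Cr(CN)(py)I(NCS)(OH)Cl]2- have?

30

An octahedron has six vertices in three trans pairs; every non-trans pair is cis.
Exhaustive case analysis gives 15 geometric isomers.
Of these, 15 lack any improper symmetry element and so occur as enantiomeric pairs, giving 15 + 15 = 30 stereoisomers in total.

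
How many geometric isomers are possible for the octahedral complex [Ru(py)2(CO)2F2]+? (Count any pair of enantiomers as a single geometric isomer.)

5

There are 5 geometric isomers: py trans, CO trans, F trans; py cis, CO trans, F cis; py trans, CO cis, F cis; py cis, CO cis, F cis (chiral); py cis, CO cis, F trans.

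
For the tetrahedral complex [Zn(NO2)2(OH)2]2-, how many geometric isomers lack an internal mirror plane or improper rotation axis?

In a tetrahedral complex all four positions are equivalent and every pair of ligands is adjacent — there is no cis/trans distinction.
Only one geometric arrangement is possible.

0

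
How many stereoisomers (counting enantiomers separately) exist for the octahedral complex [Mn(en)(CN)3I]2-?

Each en is bidentate and must span two cis positions.
Systematic placement gives 2 geometric isomers: CN mer; CN fac.
Each arrangement has an internal mirror plane or centre of symmetry, so none is chiral.

2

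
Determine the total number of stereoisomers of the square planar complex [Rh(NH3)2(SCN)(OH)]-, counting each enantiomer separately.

2

A square has two trans pairs of vertices; adjacent vertices are cis.
Working through the distinct placements yields 2 geometric isomers: NH3 cis; NH3 trans.
Each arrangement has an internal mirror plane or centre of symmetry, so none is chiral.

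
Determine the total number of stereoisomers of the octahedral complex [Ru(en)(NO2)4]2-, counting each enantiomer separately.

In an octahedral complex each vertex has one trans partner and four cis neighbours.
Each en is bidentate and must span two cis positions.
Only one geometric arrangement is possible.

1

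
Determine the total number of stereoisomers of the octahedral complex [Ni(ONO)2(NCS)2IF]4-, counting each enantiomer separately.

The six octahedral sites form three mutually perpendicular trans pairs.
There are 6 geometric isomers: ONO trans, NCS trans; ONO cis, NCS cis (3 arrangements, 2 chiral); ONO trans, NCS cis; ONO cis, NCS trans.
Of these, 2 lack any improper symmetry element and so occur as enantiomeric pairs, giving 6 + 2 = 8 stereoisomers in total.

8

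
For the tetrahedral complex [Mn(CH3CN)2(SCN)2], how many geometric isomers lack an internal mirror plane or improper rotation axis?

0

Only one geometric arrangement is possible.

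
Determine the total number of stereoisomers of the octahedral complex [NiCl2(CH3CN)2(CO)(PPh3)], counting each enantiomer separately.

8

The six octahedral sites form three mutually perpendicular trans pairs.
There are 6 geometric isomers: Cl cis, CH3CN trans; Cl trans, CH3CN trans; Cl cis, CH3CN cis (3 arrangements, 2 chiral); Cl trans, CH3CN cis.
Of these, 2 lack any improper symmetry element and so occur as enantiomeric pairs, giving 6 + 2 = 8 stereoisomers in total.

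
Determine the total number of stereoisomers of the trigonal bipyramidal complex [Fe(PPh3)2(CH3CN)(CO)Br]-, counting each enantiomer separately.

A trigonal bipyramid has two axial and three equatorial sites, which are chemically inequivalent.
Placing the ligands in turn and identifying arrangements related by rotation or reflection leaves 7 distinct geometric isomers.
Of these, 3 lack any improper symmetry element and so occur as enantiomeric pairs, giving 7 + 3 = 10 stereoisomers in total.

10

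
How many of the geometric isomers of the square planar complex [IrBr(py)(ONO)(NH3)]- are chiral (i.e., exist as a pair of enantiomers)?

0

The distinct arrangements are (3 in all): (Br/ONO trans, NH3/py trans); (Br/py trans, NH3/ONO trans); (Br/NH3 trans, ONO/py trans).
Each arrangement has an internal mirror plane or centre of symmetry, so none is chiral.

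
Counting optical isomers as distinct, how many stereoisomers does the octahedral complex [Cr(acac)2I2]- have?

3

In an octahedral complex each vertex has one trans partner and four cis neighbours.
Each acac is bidentate and must span two cis positions.
Systematic placement gives 2 geometric isomers: I trans; I cis (chiral).
One of these lacks any improper symmetry element and so occurs as an enantiomeric pair, giving 2 + 1 = 3 stereoisomers in total.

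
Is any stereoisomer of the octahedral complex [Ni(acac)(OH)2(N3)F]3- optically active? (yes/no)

In an octahedral complex each vertex has one trans partner and four cis neighbours.
Each acac is bidentate and must span two cis positions.
Systematic placement gives 4 geometric isomers: OH cis (3 arrangements, 2 chiral); OH trans.
Of these, 2 lack any improper symmetry element and so occur as enantiomeric pairs, giving 4 + 2 = 6 stereoisomers in total.

yes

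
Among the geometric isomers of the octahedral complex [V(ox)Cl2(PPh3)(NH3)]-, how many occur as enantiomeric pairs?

An octahedron has six vertices in three trans pairs; every non-trans pair is cis.
Each ox is bidentate and must span two cis positions.
Working through the distinct placements yields 4 geometric isomers: Cl trans; Cl cis (3 arrangements, 2 chiral).
Of these, 2 lack any improper symmetry element and so occur as enantiomeric pairs, giving 4 + 2 = 6 stereoisomers in total.

2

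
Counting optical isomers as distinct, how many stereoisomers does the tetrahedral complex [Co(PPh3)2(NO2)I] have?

1

Only one geometric arrangement is possible.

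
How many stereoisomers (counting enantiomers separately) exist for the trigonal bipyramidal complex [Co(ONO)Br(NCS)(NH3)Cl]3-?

20

Exhaustive case analysis gives 10 geometric isomers.
Of these, 10 lack any improper symmetry element and so occur as enantiomeric pairs, giving 10 + 10 = 20 stereoisomers in total.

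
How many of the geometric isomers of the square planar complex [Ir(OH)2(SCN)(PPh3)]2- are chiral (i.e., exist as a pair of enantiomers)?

0

Systematic placement gives 2 geometric isomers: OH cis; OH trans.
Each arrangement has an internal mirror plane or centre of symmetry, so none is chiral.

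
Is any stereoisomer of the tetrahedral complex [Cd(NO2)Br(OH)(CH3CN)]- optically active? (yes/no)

In a tetrahedral complex all four positions are equivalent and every pair of ligands is adjacent — there is no cis/trans distinction.
Only one geometric arrangement is possible; it has no improper symmetry element, so it exists as a pair of enantiomers (2 stereoisomers).

yes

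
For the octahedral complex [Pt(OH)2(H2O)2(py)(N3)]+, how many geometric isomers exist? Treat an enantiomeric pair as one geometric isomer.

Systematic placement gives 6 geometric isomers: OH cis, H2O trans; OH trans, H2O trans; OH cis, H2O cis (3 arrangements, 2 chiral); OH trans, H2O cis.

6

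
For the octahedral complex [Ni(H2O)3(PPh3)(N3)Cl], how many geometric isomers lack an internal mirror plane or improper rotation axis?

1

Working through the distinct placements yields 4 geometric isomers: H2O mer (3 arrangements); H2O fac (chiral).
One of these lacks any improper symmetry element and so occurs as an enantiomeric pair, giving 4 + 1 = 5 stereoisomers in total.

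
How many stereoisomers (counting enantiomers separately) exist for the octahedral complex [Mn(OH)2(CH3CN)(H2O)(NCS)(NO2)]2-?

15

The six octahedral sites form three mutually perpendicular trans pairs.
Placing the ligands in turn and identifying arrangements related by rotation or reflection leaves 9 distinct geometric isomers.
Of these, 6 lack any improper symmetry element and so occur as enantiomeric pairs, giving 9 + 6 = 15 stereoisomers in total.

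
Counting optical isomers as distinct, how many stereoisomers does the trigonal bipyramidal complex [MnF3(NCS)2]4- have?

3

The distinct arrangements are (3 in all): NCS both equatorial; NCS one axial, one equatorial; NCS both axial.
Each arrangement has an internal mirror plane or centre of symmetry, so none is chiral.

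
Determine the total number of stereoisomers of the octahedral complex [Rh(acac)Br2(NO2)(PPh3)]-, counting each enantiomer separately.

The six octahedral sites form three mutually perpendicular trans pairs.
Each acac is bidentate and must span two cis positions.
There are 4 geometric isomers: Br trans; Br cis (3 arrangements, 2 chiral).
Of these, 2 lack any improper symmetry element and so occur as enantiomeric pairs, giving 4 + 2 = 6 stereoisomers in total.

6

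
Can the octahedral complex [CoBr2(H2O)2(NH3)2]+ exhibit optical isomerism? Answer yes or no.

yes

An octahedron has six vertices in three trans pairs; every non-trans pair is cis.
Systematic placement gives 5 geometric isomers: Br trans, H2O trans, NH3 trans; Br trans, H2O cis, NH3 cis; Br cis, H2O cis, NH3 trans; Br cis, H2O cis, NH3 cis (chiral); Br cis, H2O trans, NH3 cis.
One of these lacks any improper symmetry element and so occurs as an enantiomeric pair, giving 5 + 1 = 6 stereoisomers in total.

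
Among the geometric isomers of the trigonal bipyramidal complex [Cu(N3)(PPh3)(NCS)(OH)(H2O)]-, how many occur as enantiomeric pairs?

Exhaustive case analysis gives 10 geometric isomers.
Of these, 10 lack any improper symmetry element and so occur as enantiomeric pairs, giving 10 + 10 = 20 stereoisomers in total.

10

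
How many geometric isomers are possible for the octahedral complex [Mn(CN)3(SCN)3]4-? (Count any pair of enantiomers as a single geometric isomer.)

An octahedron has six vertices in three trans pairs; every non-trans pair is cis.
Working through the distinct placements yields 2 geometric isomers: CN mer; CN fac.

2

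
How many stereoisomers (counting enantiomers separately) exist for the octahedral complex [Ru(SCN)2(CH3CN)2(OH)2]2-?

In an octahedral complex each vertex has one trans partner and four cis neighbours.
Working through the distinct placements yields 5 geometric isomers: SCN trans, CH3CN trans, OH trans; SCN cis, CH3CN trans, OH cis; SCN trans, CH3CN cis, OH cis; SCN cis, CH3CN cis, OH cis (chiral); SCN cis, CH3CN cis, OH trans.
One of these lacks any improper symmetry element and so occurs as an enantiomeric pair, giving 5 + 1 = 6 stereoisomers in total.

6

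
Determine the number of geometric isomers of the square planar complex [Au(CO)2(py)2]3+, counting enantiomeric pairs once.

2

A square has two trans pairs of vertices; adjacent vertices are cis.
There are 2 geometric isomers: CO cis; CO trans.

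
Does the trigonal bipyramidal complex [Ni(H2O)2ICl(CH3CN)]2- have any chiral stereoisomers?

yes

A trigonal bipyramid has two axial and three equatorial sites, which are chemically inequivalent.
Exhaustive case analysis gives 7 geometric isomers.
Of these, 3 lack any improper symmetry element and so occur as enantiomeric pairs, giving 7 + 3 = 10 stereoisomers in total.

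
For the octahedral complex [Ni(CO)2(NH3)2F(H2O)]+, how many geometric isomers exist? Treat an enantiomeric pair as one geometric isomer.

In an octahedral complex each vertex has one trans partner and four cis neighbours.
The distinct arrangements are (6 in all): CO trans, NH3 trans; CO trans, NH3 cis; CO cis, NH3 trans; CO cis, NH3 cis (3 arrangements, 2 chiral).

6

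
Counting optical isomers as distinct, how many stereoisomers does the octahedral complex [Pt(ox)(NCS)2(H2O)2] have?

4

The six octahedral sites form three mutually perpendicular trans pairs.
Each ox is bidentate and must span two cis positions.
Systematic placement gives 3 geometric isomers: NCS cis, H2O trans; NCS cis, H2O cis (chiral); NCS trans, H2O cis.
One of these lacks any improper symmetry element and so occurs as an enantiomeric pair, giving 3 + 1 = 4 stereoisomers in total.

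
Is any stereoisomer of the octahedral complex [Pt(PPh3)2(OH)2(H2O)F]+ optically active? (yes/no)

yes

The six octahedral sites form three mutually perpendicular trans pairs.
Working through the distinct placements yields 6 geometric isomers: PPh3 trans, OH trans; PPh3 cis, OH cis (3 arrangements, 2 chiral); PPh3 trans, OH cis; PPh3 cis, OH trans.
Of these, 2 lack any improper symmetry element and so occur as enantiomeric pairs, giving 6 + 2 = 8 stereoisomers in total.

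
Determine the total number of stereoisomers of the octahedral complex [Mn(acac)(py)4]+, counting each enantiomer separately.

1

An octahedron has six vertices in three trans pairs; every non-trans pair is cis.
Each acac is bidentate and must span two cis positions.
Only one geometric arrangement is possible.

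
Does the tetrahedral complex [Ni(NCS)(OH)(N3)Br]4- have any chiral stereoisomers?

yes

All four vertices of a tetrahedron are equivalent and mutually adjacent, so cis/trans isomerism cannot arise.
Only one geometric arrangement is possible; it has no improper symmetry element, so it exists as a pair of enantiomers (2 stereoisomers).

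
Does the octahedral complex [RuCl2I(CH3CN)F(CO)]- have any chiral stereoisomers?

Exhaustive case analysis gives 9 geometric isomers.
Of these, 6 lack any improper symmetry element and so occur as enantiomeric pairs, giving 9 + 6 = 15 stereoisomers in total.

yes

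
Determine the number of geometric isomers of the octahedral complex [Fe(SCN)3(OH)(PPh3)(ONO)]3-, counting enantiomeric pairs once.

An octahedron has six vertices in three trans pairs; every non-trans pair is cis.
Working through the distinct placements yields 4 geometric isomers: SCN mer (3 arrangements); SCN fac (chiral).

4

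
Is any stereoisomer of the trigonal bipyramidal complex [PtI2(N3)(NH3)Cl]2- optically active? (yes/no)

A trigonal bipyramid has two axial and three equatorial sites, which are chemically inequivalent.
Exhaustive case analysis gives 7 geometric isomers.
Of these, 3 lack any improper symmetry element and so occur as enantiomeric pairs, giving 7 + 3 = 10 stereoisomers in total.

yes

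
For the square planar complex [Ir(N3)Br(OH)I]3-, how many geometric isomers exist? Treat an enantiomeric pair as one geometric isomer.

A square has two trans pairs of vertices; adjacent vertices are cis.
There are 3 geometric isomers: (Br/N3 trans, I/OH trans); (Br/OH trans, I/N3 trans); (Br/I trans, N3/OH trans).

3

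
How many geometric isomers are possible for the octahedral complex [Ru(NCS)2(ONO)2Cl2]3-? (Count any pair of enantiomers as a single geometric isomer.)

In an octahedral complex each vertex has one trans partner and four cis neighbours.
Systematic placement gives 5 geometric isomers: NCS trans, ONO trans, Cl trans; NCS cis, ONO cis, Cl trans; NCS cis, ONO trans, Cl cis; NCS cis, ONO cis, Cl cis (chiral); NCS trans, ONO cis, Cl cis.

5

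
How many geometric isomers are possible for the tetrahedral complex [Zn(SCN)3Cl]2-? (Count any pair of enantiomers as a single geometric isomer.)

All four vertices of a tetrahedron are equivalent and mutually adjacent, so cis/trans isomerism cannot arise.
Only one geometric arrangement is possible.

1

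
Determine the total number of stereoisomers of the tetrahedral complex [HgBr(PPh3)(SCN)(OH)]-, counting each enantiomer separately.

In a tetrahedral complex all four positions are equivalent and every pair of ligands is adjacent — there is no cis/trans distinction.
Only one geometric arrangement is possible; it has no improper symmetry element, so it exists as a pair of enantiomers (2 stereoisomers).

2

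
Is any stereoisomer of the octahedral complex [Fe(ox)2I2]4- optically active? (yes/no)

yes

In an octahedral complex each vertex has one trans partner and four cis neighbours.
Each ox is bidentate and must span two cis positions.
Working through the distinct placements yields 2 geometric isomers: I trans; I cis (chiral).
One of these lacks any improper symmetry element and so occurs as an enantiomeric pair, giving 2 + 1 = 3 stereoisomers in total.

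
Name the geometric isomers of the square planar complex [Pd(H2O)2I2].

A square has two trans pairs of vertices; adjacent vertices are cis.
The distinct arrangements are (2 in all): H2O cis; H2O trans.

cis and trans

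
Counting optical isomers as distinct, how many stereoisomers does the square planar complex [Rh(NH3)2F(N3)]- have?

2

Working through the distinct placements yields 2 geometric isomers: NH3 cis; NH3 trans.
Each arrangement has an internal mirror plane or centre of symmetry, so none is chiral.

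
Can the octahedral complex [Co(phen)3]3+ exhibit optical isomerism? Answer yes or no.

In an octahedral complex each vertex has one trans partner and four cis neighbours.
Each phen is bidentate and must span two cis positions.
Only one geometric arrangement is possible; it has no improper symmetry element, so it exists as a pair of enantiomers (2 stereoisomers).

yes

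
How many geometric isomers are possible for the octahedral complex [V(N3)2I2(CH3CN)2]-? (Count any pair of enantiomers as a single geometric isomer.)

5

There are 5 geometric isomers: N3 trans, I trans, CH3CN trans; N3 cis, I cis, CH3CN trans; N3 trans, I cis, CH3CN cis; N3 cis, I cis, CH3CN cis (chiral); N3 cis, I trans, CH3CN cis.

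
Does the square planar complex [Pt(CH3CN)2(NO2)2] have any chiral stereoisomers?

no

In a square planar complex each vertex has one trans partner and two cis neighbours.
There are 2 geometric isomers: CH3CN cis; CH3CN trans.
Each arrangement has an internal mirror plane or centre of symmetry, so none is chiral.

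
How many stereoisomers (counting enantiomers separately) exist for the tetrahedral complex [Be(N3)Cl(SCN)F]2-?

2

In a tetrahedral complex all four positions are equivalent and every pair of ligands is adjacent — there is no cis/trans distinction.
Only one geometric arrangement is possible; it has no improper symmetry element, so it exists as a pair of enantiomers (2 stereoisomers).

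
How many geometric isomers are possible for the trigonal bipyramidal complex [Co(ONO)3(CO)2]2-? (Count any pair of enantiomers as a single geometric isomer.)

In a trigonal bipyramid the two axial positions differ from the three equatorial ones.
Working through the distinct placements yields 3 geometric isomers: CO both axial; CO one axial, one equatorial; CO both equatorial.

3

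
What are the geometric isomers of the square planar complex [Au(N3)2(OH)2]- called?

cis and trans

In a square planar complex each vertex has one trans partner and two cis neighbours.
The distinct arrangements are (2 in all): N3 cis; N3 trans.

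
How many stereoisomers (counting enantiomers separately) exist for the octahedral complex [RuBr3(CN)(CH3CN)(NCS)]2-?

Systematic placement gives 4 geometric isomers: Br mer (3 arrangements); Br fac (chiral).
One of these lacks any improper symmetry element and so occurs as an enantiomeric pair, giving 4 + 1 = 5 stereoisomers in total.

5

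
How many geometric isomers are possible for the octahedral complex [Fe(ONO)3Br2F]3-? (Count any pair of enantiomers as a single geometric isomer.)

The six octahedral sites form three mutually perpendicular trans pairs.
There are 3 geometric isomers: ONO mer, Br trans; ONO mer, Br cis; ONO fac, Br cis.

3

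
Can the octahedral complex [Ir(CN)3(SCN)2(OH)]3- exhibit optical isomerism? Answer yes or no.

An octahedron has six vertices in three trans pairs; every non-trans pair is cis.
Systematic placement gives 3 geometric isomers: CN mer, SCN trans; CN mer, SCN cis; CN fac, SCN cis.
Each arrangement has an internal mirror plane or centre of symmetry, so none is chiral.

no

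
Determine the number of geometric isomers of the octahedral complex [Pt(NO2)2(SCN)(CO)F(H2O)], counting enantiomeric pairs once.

9

Placing the ligands in turn and identifying arrangements related by rotation or reflection leaves 9 distinct geometric isomers.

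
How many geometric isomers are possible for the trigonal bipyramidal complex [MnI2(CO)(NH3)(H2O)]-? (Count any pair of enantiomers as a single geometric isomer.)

7

In a trigonal bipyramid the two axial positions differ from the three equatorial ones.
Placing the ligands in turn and identifying arrangements related by rotation or reflection leaves 7 distinct geometric isomers.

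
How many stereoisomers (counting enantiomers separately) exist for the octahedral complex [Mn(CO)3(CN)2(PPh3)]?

Working through the distinct placements yields 3 geometric isomers: CO mer, CN trans; CO fac, CN cis; CO mer, CN cis.
Each arrangement has an internal mirror plane or centre of symmetry, so none is chiral.

3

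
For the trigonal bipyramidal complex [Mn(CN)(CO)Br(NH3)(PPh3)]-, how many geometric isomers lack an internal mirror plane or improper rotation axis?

10

Placing the ligands in turn and identifying arrangements related by rotation or reflection leaves 10 distinct geometric isomers.
Of these, 10 lack any improper symmetry element and so occur as enantiomeric pairs, giving 10 + 10 = 20 stereoisomers in total.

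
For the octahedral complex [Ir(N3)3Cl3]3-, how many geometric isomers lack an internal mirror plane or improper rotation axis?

Working through the distinct placements yields 2 geometric isomers: N3 mer; N3 fac.
Each arrangement has an internal mirror plane or centre of symmetry, so none is chiral.

0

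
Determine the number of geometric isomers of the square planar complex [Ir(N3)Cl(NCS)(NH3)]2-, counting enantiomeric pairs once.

In a square planar complex each vertex has one trans partner and two cis neighbours.
There are 3 geometric isomers: (Cl/NCS trans, N3/NH3 trans); (Cl/NH3 trans, N3/NCS trans); (Cl/N3 trans, NCS/NH3 trans).

3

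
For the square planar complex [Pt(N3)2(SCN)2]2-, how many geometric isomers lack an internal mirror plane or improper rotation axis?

A square has two trans pairs of vertices; adjacent vertices are cis.
The distinct arrangements are (2 in all): N3 cis; N3 trans.
Each arrangement has an internal mirror plane or centre of symmetry, so none is chiral.

0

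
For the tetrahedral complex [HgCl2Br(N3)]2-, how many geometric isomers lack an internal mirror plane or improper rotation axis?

0

Only one geometric arrangement is possible.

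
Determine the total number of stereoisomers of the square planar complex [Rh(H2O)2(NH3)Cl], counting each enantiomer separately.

2

In a square planar complex each vertex has one trans partner and two cis neighbours.
Systematic placement gives 2 geometric isomers: H2O cis; H2O trans.
Each arrangement has an internal mirror plane or centre of symmetry, so none is chiral.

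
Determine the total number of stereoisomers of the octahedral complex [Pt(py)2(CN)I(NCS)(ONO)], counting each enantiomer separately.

15

In an octahedral complex each vertex has one trans partner and four cis neighbours.
Systematic enumeration (placing each ligand type in turn and discarding arrangements equivalent by rotation or reflection) gives 9 geometric isomers.
Of these, 6 lack any improper symmetry element and so occur as enantiomeric pairs, giving 9 + 6 = 15 stereoisomers in total.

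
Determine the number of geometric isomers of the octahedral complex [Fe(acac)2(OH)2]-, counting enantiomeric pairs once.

Each acac is bidentate and must span two cis positions.
Systematic placement gives 2 geometric isomers: OH trans; OH cis (chiral).

2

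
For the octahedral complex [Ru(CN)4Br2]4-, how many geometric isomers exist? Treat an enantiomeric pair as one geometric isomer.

In an octahedral complex each vertex has one trans partner and four cis neighbours.
There are 2 geometric isomers: Br trans; Br cis.

2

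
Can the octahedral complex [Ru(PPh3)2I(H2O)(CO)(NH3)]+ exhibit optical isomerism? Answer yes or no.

Exhaustive case analysis gives 9 geometric isomers.
Of these, 6 lack any improper symmetry element and so occur as enantiomeric pairs, giving 9 + 6 = 15 stereoisomers in total.

yes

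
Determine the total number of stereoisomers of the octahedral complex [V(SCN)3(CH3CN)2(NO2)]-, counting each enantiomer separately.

3

An octahedron has six vertices in three trans pairs; every non-trans pair is cis.
Systematic placement gives 3 geometric isomers: SCN mer, CH3CN trans; SCN mer, CH3CN cis; SCN fac, CH3CN cis.
Each arrangement has an internal mirror plane or centre of symmetry, so none is chiral.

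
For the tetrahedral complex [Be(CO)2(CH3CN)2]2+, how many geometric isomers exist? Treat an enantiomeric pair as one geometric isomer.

1

All four vertices of a tetrahedron are equivalent and mutually adjacent, so cis/trans isomerism cannot arise.
Only one geometric arrangement is possible.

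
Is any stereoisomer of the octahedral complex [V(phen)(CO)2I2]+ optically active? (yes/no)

In an octahedral complex each vertex has one trans partner and four cis neighbours.
Each phen is bidentate and must span two cis positions.
Systematic placement gives 3 geometric isomers: CO trans, I cis; CO cis, I cis (chiral); CO cis, I trans.
One of these lacks any improper symmetry element and so occurs as an enantiomeric pair, giving 3 + 1 = 4 stereoisomers in total.

yes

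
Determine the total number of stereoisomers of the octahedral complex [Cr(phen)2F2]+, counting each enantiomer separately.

The six octahedral sites form three mutually perpendicular trans pairs.
Each phen is bidentate and must span two cis positions.
The distinct arrangements are (2 in all): F trans; F cis (chiral).
One of these lacks any improper symmetry element and so occurs as an enantiomeric pair, giving 2 + 1 = 3 stereoisomers in total.

3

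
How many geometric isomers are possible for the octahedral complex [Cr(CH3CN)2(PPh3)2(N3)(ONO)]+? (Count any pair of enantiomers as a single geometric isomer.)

6

In an octahedral complex each vertex has one trans partner and four cis neighbours.
Working through the distinct placements yields 6 geometric isomers: CH3CN trans, PPh3 trans; CH3CN trans, PPh3 cis; CH3CN cis, PPh3 trans; CH3CN cis, PPh3 cis (3 arrangements, 2 chiral).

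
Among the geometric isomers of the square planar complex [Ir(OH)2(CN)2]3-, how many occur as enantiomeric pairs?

0

Systematic placement gives 2 geometric isomers: OH cis; OH trans.
Each arrangement has an internal mirror plane or centre of symmetry, so none is chiral.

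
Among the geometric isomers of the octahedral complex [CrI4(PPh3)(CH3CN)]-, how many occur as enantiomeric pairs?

0

In an octahedral complex each vertex has one trans partner and four cis neighbours.
The distinct arrangements are (2 in all): PPh3 and CH3CN mutually cis; PPh3 and CH3CN mutually trans.
Each arrangement has an internal mirror plane or centre of symmetry, so none is chiral.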